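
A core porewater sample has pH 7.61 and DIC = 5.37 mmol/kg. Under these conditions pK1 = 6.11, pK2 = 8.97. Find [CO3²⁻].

[CO3²⁻] = 0.218 mmol/kg

α₂ = 1 / (1 + [H⁺]/K2 + [H⁺]²/(K1K2)) = 1 / (1 + 10^+1.36 + 10^-0.14)
   = 1 / (1 + 22.909 + 0.72444) = 1/24.633 = 0.04060
[CO3²⁻] = α₂ × DIC = 0.04060 × 5.37 = 0.218 mmol/kg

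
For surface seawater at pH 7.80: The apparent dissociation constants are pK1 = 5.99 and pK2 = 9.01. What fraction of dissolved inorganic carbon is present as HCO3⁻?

α₁ = 0.928

α₁ = 1 / (1 + [H⁺]/K1 + K2/[H⁺]) = 1 / (1 + 10^-1.81 + 10^-1.21)
   = 1 / (1 + 0.015488 + 0.061660) = 1/1.0771 = 0.9284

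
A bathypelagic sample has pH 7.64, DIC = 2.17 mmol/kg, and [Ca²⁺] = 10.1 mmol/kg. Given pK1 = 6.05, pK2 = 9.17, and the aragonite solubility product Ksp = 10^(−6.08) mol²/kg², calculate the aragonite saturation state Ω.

Ω = 0.737

α₂ = 1 / (1 + [H⁺]/K2 + [H⁺]²/(K1K2)) = 1 / (1 + 10^+1.53 + 10^-0.06)
   = 1 / (1 + 33.884 + 0.87096) = 1/35.755 = 0.02797
[CO3²⁻] = α₂ × DIC = 0.02797 × 2.17 = 0.06069 mmol/kg
Ksp = 10^(−6.08) = 8.318×10^-7
Ω = [Ca²⁺][CO3²⁻]/Ksp = (10.1×10^-3)(6.069×10^-5) / 8.318×10^-7 = 0.737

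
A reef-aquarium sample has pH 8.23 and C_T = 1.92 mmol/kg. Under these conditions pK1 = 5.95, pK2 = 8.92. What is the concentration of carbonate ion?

[CO3²⁻] = 0.324 mmol/kg

α₂ = 1 / (1 + [H⁺]/K2 + [H⁺]²/(K1K2)) = 1 / (1 + 10^+0.69 + 10^-1.59)
   = 1 / (1 + 4.8978 + 0.025704) = 1/5.9235 = 0.1688
[CO3²⁻] = α₂ × DIC = 0.1688 × 1.92 = 0.324 mmol/kg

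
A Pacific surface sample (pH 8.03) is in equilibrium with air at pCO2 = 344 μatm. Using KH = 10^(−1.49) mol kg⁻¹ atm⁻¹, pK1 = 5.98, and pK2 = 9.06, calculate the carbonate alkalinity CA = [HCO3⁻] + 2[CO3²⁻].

CA = 1.48 mmol/kg

[CO2*] = KH · pCO2 = 10^(−1.49) × 344×10^-6 = 1.113×10^-5 mol/kg
α₀ = 1/(1 + K1/[H⁺] + K1K2/[H⁺]²) = 1/(1 + 10^+2.05 + 10^+1.02) = 0.008086
DIC = [CO2*]/α₀ = 1.113×10^-5 / 0.008086 = 1.377 mmol/kg
CA = (α₁ + 2α₂)·DIC = (0.9072 + 2×0.08467) × 1.377 = 1.48 mmol/kg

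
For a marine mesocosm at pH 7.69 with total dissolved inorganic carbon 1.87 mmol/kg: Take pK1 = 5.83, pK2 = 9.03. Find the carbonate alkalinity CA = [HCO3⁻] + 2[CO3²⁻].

CA = [HCO3⁻] + 2[CO3²⁻] = (α₁ + 2α₂)·DIC
At pH 7.69: [H⁺]/K1 = 10^-1.86 = 0.013804, K2/[H⁺] = 10^-1.34 = 0.045709
α₁ = 1/(1 + 0.013804 + 0.045709) = 1/1.0595 = 0.9438; α₂ = α₁·K2/[H⁺] = 0.04314
α₁ + 2α₂ = 1.0301
CA = 1.0301 × 1.87 = 1.93 mmol/kg

CA = 1.93 mmol/kg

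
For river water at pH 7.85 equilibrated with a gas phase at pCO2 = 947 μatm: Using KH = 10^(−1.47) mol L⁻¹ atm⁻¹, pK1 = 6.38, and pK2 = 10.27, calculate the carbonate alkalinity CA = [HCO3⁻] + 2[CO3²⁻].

CA = 0.954 mmol/L

[CO2*] = KH · pCO2 = 10^(−1.47) × 947×10^-6 = 3.209×10^-5 mol/L
α₀ = 1/(1 + K1/[H⁺] + K1K2/[H⁺]²) = 1/(1 + 10^+1.47 + 10^-0.95) = 0.03265
DIC = [CO2*]/α₀ = 3.209×10^-5 / 0.03265 = 0.9827 mmol/L
CA = (α₁ + 2α₂)·DIC = (0.9637 + 2×0.003664) × 0.9827 = 0.954 mmol/L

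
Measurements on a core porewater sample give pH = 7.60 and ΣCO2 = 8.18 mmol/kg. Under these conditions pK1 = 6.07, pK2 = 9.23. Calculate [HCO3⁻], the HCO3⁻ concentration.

[HCO3⁻] = 7.77 mmol/kg

α₁ = 1 / (1 + [H⁺]/K1 + K2/[H⁺]) = 1 / (1 + 10^-1.53 + 10^-1.63)
   = 1 / (1 + 0.029512 + 0.023442) = 1/1.0530 = 0.9497
[HCO3⁻] = α₁ × DIC = 0.9497 × 8.18 = 7.77 mmol/kg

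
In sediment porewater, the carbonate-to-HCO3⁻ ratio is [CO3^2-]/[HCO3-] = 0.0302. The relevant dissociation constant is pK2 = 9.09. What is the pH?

pH = 7.57

From K2 = [H⁺][CO3^2-]/[HCO3-]:  pH = pK2 + log₁₀([CO3^2-]/[HCO3-])
log₁₀(0.0302) = -1.520
pH = 9.09 + (-1.520) = 7.57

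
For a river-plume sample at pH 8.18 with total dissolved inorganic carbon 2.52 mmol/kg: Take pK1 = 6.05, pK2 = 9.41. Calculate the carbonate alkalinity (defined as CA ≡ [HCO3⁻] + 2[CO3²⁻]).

CA = [HCO3⁻] + 2[CO3²⁻] = (α₁ + 2α₂)·DIC
At pH 8.18: [H⁺]/K1 = 10^-2.13 = 0.0074131, K2/[H⁺] = 10^-1.23 = 0.058884
α₁ = 1/(1 + 0.0074131 + 0.058884) = 1/1.0663 = 0.9378; α₂ = α₁·K2/[H⁺] = 0.05522
α₁ + 2α₂ = 1.0483
CA = 1.0483 × 2.52 = 2.64 mmol/kg

CA = 2.64 mmol/kg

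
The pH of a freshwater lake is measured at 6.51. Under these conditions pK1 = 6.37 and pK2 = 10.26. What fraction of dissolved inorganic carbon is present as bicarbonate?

α₁ = 1 / (1 + [H⁺]/K1 + K2/[H⁺]) = 1 / (1 + 10^-0.14 + 10^-3.75)
   = 1 / (1 + 0.72444 + 0.00017783) = 1/1.7246 = 0.5798

α₁ = 0.580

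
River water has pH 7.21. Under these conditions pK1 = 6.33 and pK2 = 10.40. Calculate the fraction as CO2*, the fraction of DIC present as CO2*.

α₀ = 0.116

α₀ = 1 / (1 + K1/[H⁺] + K1K2/[H⁺]²) = 1 / (1 + 10^+0.88 + 10^-2.31)
   = 1 / (1 + 7.5858 + 0.0048978) = 1/8.5907 = 0.1164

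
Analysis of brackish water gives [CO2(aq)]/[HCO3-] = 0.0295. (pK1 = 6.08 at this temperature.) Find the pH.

From K1 = [H⁺][HCO3-]/[CO2(aq)]:  pH = pK1 − log₁₀([CO2(aq)]/[HCO3-])
log₁₀(0.0295) = -1.530
pH = 6.08 − (-1.530) = 7.61

pH = 7.61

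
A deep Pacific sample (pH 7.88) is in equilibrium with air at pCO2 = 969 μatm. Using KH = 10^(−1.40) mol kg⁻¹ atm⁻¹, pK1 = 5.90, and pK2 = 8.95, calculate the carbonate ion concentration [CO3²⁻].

[CO2*] = KH · pCO2 = 10^(−1.40) × 969×10^-6 = 3.858×10^-5 mol/kg
α₀ = 1/(1 + K1/[H⁺] + K1K2/[H⁺]²) = 1/(1 + 10^+1.98 + 10^+0.91) = 0.009558
DIC = [CO2*]/α₀ = 3.858×10^-5 / 0.009558 = 4.036 mmol/kg
[CO3²⁻] = α₂·DIC; α₂ = 0.07769, so [CO3²⁻] = 0.07769 × 4.036 = 0.314 mmol/kg

[CO3²⁻] = 0.314 mmol/kg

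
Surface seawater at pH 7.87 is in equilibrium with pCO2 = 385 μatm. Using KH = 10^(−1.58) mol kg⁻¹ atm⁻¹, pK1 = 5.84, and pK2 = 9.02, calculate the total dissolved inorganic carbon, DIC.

[CO2*] = KH · pCO2 = 10^(−1.58) × 385×10^-6 = 1.013×10^-5 mol/kg
α₀ = 1/(1 + K1/[H⁺] + K1K2/[H⁺]²) = 1/(1 + 10^+2.03 + 10^+0.88) = 0.008640
DIC = [CO2*]/α₀ = 1.013×10^-5 / 0.008640 = 1.17 mmol/kg

DIC = 1.17 mmol/kg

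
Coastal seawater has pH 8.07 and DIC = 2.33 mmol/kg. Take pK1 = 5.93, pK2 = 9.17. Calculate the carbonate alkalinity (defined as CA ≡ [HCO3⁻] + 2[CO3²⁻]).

CA = [HCO3⁻] + 2[CO3²⁻] = (α₁ + 2α₂)·DIC
At pH 8.07: [H⁺]/K1 = 10^-2.14 = 0.0072444, K2/[H⁺] = 10^-1.10 = 0.079433
α₁ = 1/(1 + 0.0072444 + 0.079433) = 1/1.0867 = 0.9202; α₂ = α₁·K2/[H⁺] = 0.07310
α₁ + 2α₂ = 1.0664
CA = 1.0664 × 2.33 = 2.48 mmol/kg

CA = 2.48 mmol/kg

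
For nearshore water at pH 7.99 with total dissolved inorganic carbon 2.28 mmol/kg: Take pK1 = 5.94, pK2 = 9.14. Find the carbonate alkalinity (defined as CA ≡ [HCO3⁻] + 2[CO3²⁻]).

CA = [HCO3⁻] + 2[CO3²⁻] = (α₁ + 2α₂)·DIC
At pH 7.99: [H⁺]/K1 = 10^-2.05 = 0.0089125, K2/[H⁺] = 10^-1.15 = 0.070795
α₁ = 1/(1 + 0.0089125 + 0.070795) = 1/1.0797 = 0.9262; α₂ = α₁·K2/[H⁺] = 0.06557
α₁ + 2α₂ = 1.0573
CA = 1.0573 × 2.28 = 2.41 mmol/kg

CA = 2.41 mmol/kg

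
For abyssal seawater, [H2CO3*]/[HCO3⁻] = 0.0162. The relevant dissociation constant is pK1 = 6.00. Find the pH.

From K1 = [H⁺][HCO3⁻]/[H2CO3*]:  pH = pK1 − log₁₀([H2CO3*]/[HCO3⁻])
log₁₀(0.0162) = -1.790
pH = 6.00 − (-1.790) = 7.79

pH = 7.79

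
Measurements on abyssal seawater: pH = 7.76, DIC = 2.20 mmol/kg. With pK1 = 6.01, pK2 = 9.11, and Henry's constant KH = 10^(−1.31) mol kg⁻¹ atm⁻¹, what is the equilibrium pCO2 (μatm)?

pCO2 = 752 μatm

α₀ = 1 / (1 + K1/[H⁺] + K1K2/[H⁺]²) = 1 / (1 + 10^+1.75 + 10^+0.40)
   = 1 / (1 + 56.234 + 2.5119) = 1/59.746 = 0.01674
[CO2*] = α₀ × DIC = 0.01674 × 2.20 = 0.03682 mmol/kg
pCO2 = [CO2*]/KH = 3.682×10^-5 / 4.898×10^-2 = 752 μatm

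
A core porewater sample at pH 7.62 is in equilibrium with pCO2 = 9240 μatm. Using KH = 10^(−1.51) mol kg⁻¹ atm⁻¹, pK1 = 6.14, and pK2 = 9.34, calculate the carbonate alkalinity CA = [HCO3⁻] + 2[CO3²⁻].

[CO2*] = KH · pCO2 = 10^(−1.51) × 9240×10^-6 = 2.855×10^-4 mol/kg
α₀ = 1/(1 + K1/[H⁺] + K1K2/[H⁺]²) = 1/(1 + 10^+1.48 + 10^-0.24) = 0.03147
DIC = [CO2*]/α₀ = 2.855×10^-4 / 0.03147 = 9.073 mmol/kg
CA = (α₁ + 2α₂)·DIC = (0.9504 + 2×0.01811) × 9.073 = 8.95 mmol/kg

CA = 8.95 mmol/kg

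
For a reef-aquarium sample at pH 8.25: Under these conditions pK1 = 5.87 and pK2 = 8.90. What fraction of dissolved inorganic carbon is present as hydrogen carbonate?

α₁ = 0.814

α₁ = 1 / (1 + [H⁺]/K1 + K2/[H⁺]) = 1 / (1 + 10^-2.38 + 10^-0.65)
   = 1 / (1 + 0.0041687 + 0.22387) = 1/1.2280 = 0.8143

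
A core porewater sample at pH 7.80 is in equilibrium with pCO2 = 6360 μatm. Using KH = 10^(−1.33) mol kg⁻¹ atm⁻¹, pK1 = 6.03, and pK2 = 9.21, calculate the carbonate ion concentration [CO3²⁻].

[CO3²⁻] = 0.681 mmol/kg

[CO2*] = KH · pCO2 = 10^(−1.33) × 6360×10^-6 = 2.975×10^-4 mol/kg
α₀ = 1/(1 + K1/[H⁺] + K1K2/[H⁺]²) = 1/(1 + 10^+1.77 + 10^+0.36) = 0.01608
DIC = [CO2*]/α₀ = 2.975×10^-4 / 0.01608 = 18.50 mmol/kg
[CO3²⁻] = α₂·DIC; α₂ = 0.03685, so [CO3²⁻] = 0.03685 × 18.50 = 0.681 mmol/kg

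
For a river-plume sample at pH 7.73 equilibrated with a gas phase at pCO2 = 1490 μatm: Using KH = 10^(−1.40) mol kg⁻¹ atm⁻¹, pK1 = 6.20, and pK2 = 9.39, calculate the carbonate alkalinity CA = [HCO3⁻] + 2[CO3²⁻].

[CO2*] = KH · pCO2 = 10^(−1.40) × 1490×10^-6 = 5.932×10^-5 mol/kg
α₀ = 1/(1 + K1/[H⁺] + K1K2/[H⁺]²) = 1/(1 + 10^+1.53 + 10^-0.13) = 0.02807
DIC = [CO2*]/α₀ = 5.932×10^-5 / 0.02807 = 2.113 mmol/kg
CA = (α₁ + 2α₂)·DIC = (0.9511 + 2×0.02081) × 2.113 = 2.10 mmol/kg

CA = 2.10 mmol/kg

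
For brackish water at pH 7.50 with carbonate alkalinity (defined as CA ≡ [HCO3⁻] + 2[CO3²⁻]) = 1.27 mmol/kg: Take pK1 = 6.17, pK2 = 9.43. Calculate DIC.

CA = [HCO3⁻] + 2[CO3²⁻] = (α₁ + 2α₂)·DIC
At pH 7.50: [H⁺]/K1 = 10^-1.33 = 0.046774, K2/[H⁺] = 10^-1.93 = 0.011749
α₁ = 1/(1 + 0.046774 + 0.011749) = 1/1.0585 = 0.9447; α₂ = α₁·K2/[H⁺] = 0.01110
α₁ + 2α₂ = 0.9669
DIC = CA / (α₁ + 2α₂) = 1.27 / 0.9669 = 1.31 mmol/kg

DIC = 1.31 mmol/kg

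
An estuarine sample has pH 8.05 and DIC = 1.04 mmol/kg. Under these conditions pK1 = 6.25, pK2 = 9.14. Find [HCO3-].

α₁ = 1 / (1 + [H⁺]/K1 + K2/[H⁺]) = 1 / (1 + 10^-1.80 + 10^-1.09)
   = 1 / (1 + 0.015849 + 0.081283) = 1/1.0971 = 0.9115
[HCO3⁻] = α₁ × DIC = 0.9115 × 1.04 = 0.948 mmol/kg

[HCO3⁻] = 0.948 mmol/kg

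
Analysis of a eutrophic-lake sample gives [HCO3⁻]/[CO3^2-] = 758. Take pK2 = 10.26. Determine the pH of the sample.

pH = 7.38

From K2 = [H⁺][CO3^2-]/[HCO3⁻]:  pH = pK2 − log₁₀([HCO3⁻]/[CO3^2-])
log₁₀(758) = +2.880
pH = 10.26 − (+2.880) = 7.38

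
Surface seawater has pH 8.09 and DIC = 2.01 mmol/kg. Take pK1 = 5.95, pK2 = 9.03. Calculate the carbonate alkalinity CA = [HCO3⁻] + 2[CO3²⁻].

CA = [HCO3⁻] + 2[CO3²⁻] = (α₁ + 2α₂)·DIC
At pH 8.09: [H⁺]/K1 = 10^-2.14 = 0.0072444, K2/[H⁺] = 10^-0.94 = 0.11482
α₁ = 1/(1 + 0.0072444 + 0.11482) = 1/1.1221 = 0.8912; α₂ = α₁·K2/[H⁺] = 0.1023
α₁ + 2α₂ = 1.0959
CA = 1.0959 × 2.01 = 2.20 mmol/kg

CA = 2.20 mmol/kg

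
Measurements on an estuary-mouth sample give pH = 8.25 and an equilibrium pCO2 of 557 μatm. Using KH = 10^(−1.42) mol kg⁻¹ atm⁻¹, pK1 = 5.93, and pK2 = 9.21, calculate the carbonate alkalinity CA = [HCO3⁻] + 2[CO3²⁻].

[CO2*] = KH · pCO2 = 10^(−1.42) × 557×10^-6 = 2.118×10^-5 mol/kg
α₀ = 1/(1 + K1/[H⁺] + K1K2/[H⁺]²) = 1/(1 + 10^+2.32 + 10^+1.36) = 0.004295
DIC = [CO2*]/α₀ = 2.118×10^-5 / 0.004295 = 4.931 mmol/kg
CA = (α₁ + 2α₂)·DIC = (0.8973 + 2×0.09839) × 4.931 = 5.39 mmol/kg

CA = 5.39 mmol/kg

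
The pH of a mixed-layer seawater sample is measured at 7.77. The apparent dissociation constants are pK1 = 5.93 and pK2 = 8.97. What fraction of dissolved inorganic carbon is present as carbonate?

α₂ = 0.0586

α₂ = 1 / (1 + [H⁺]/K2 + [H⁺]²/(K1K2)) = 1 / (1 + 10^+1.20 + 10^-0.64)
   = 1 / (1 + 15.849 + 0.22909) = 1/17.078 = 0.05855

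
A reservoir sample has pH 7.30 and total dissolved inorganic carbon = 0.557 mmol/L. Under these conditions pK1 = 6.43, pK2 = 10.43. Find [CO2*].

α₀ = 1 / (1 + K1/[H⁺] + K1K2/[H⁺]²) = 1 / (1 + 10^+0.87 + 10^-2.26)
   = 1 / (1 + 7.4131 + 0.0054954) = 1/8.4186 = 0.1188
[CO2*] = α₀ × DIC = 0.1188 × 0.557 = 0.0662 mmol/L

[CO2*] = 0.0662 mmol/L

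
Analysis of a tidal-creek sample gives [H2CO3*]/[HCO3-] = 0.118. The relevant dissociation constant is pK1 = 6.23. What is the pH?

From K1 = [H⁺][HCO3-]/[H2CO3*]:  pH = pK1 − log₁₀([H2CO3*]/[HCO3-])
log₁₀(0.118) = -0.928
pH = 6.23 − (-0.928) = 7.16

pH = 7.16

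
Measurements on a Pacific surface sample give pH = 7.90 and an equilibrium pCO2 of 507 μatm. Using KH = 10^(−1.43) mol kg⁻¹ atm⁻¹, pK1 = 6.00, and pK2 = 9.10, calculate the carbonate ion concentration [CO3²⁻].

[CO2*] = KH · pCO2 = 10^(−1.43) × 507×10^-6 = 1.884×10^-5 mol/kg
α₀ = 1/(1 + K1/[H⁺] + K1K2/[H⁺]²) = 1/(1 + 10^+1.90 + 10^+0.70) = 0.01170
DIC = [CO2*]/α₀ = 1.884×10^-5 / 0.01170 = 1.610 mmol/kg
[CO3²⁻] = α₂·DIC; α₂ = 0.05866, so [CO3²⁻] = 0.05866 × 1.610 = 0.0944 mmol/kg

[CO3²⁻] = 0.0944 mmol/kg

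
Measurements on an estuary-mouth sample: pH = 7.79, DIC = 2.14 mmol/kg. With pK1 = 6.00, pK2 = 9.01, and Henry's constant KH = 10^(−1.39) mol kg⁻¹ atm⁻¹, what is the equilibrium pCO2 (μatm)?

pCO2 = 791 μatm

α₀ = 1 / (1 + K1/[H⁺] + K1K2/[H⁺]²) = 1 / (1 + 10^+1.79 + 10^+0.57)
   = 1 / (1 + 61.660 + 3.7154) = 1/66.375 = 0.01507
[CO2*] = α₀ × DIC = 0.01507 × 2.14 = 0.03224 mmol/kg
pCO2 = [CO2*]/KH = 3.224×10^-5 / 4.074×10^-2 = 791 μatm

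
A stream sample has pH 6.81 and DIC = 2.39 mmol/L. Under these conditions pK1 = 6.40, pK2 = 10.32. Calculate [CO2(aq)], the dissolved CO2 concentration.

[CO2*] = 0.669 mmol/L

α₀ = 1 / (1 + K1/[H⁺] + K1K2/[H⁺]²) = 1 / (1 + 10^+0.41 + 10^-3.10)
   = 1 / (1 + 2.5704 + 0.00079433) = 1/3.5712 = 0.2800
[CO2*] = α₀ × DIC = 0.2800 × 2.39 = 0.669 mmol/L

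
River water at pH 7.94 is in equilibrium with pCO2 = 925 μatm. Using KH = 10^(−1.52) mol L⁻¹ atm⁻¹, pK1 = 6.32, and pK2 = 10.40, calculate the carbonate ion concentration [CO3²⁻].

[CO2*] = KH · pCO2 = 10^(−1.52) × 925×10^-6 = 2.793×10^-5 mol/L
α₀ = 1/(1 + K1/[H⁺] + K1K2/[H⁺]²) = 1/(1 + 10^+1.62 + 10^-0.84) = 0.02335
DIC = [CO2*]/α₀ = 2.793×10^-5 / 0.02335 = 1.196 mmol/L
[CO3²⁻] = α₂·DIC; α₂ = 0.003375, so [CO3²⁻] = 0.003375 × 1.196 = 0.00404 mmol/L = 4.04 μmol/L

[CO3²⁻] = 4.04 μmol/L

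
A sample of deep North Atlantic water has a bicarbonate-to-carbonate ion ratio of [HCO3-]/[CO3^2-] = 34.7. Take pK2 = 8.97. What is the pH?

From K2 = [H⁺][CO3^2-]/[HCO3-]:  pH = pK2 − log₁₀([HCO3-]/[CO3^2-])
log₁₀(34.7) = +1.540
pH = 8.97 − (+1.540) = 7.43

pH = 7.43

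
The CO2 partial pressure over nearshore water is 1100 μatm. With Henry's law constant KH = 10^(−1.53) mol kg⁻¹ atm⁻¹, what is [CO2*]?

[CO2*] = 32.5 μmol/kg

KH = 10^(−1.53) = 2.951×10^-2 mol kg⁻¹ atm⁻¹
[CO2*] = KH · pCO2 = 2.951×10^-2 × 1100×10^-6 atm = 3.25×10^-5 mol/kg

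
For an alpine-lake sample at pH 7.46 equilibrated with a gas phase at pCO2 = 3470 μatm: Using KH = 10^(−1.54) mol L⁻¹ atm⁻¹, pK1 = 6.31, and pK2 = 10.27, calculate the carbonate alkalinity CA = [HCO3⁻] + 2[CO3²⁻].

[CO2*] = KH · pCO2 = 10^(−1.54) × 3470×10^-6 = 1.001×10^-4 mol/L
α₀ = 1/(1 + K1/[H⁺] + K1K2/[H⁺]²) = 1/(1 + 10^+1.15 + 10^-1.66) = 0.06602
DIC = [CO2*]/α₀ = 1.001×10^-4 / 0.06602 = 1.516 mmol/L
CA = (α₁ + 2α₂)·DIC = (0.9325 + 2×0.001444) × 1.516 = 1.42 mmol/L

CA = 1.42 mmol/L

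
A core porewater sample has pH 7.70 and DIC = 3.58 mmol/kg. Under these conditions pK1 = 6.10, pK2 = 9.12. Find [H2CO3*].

[CO2*] = 0.0846 mmol/kg

α₀ = 1 / (1 + K1/[H⁺] + K1K2/[H⁺]²) = 1 / (1 + 10^+1.60 + 10^+0.18)
   = 1 / (1 + 39.811 + 1.5136) = 1/42.324 = 0.02363
[CO2*] = α₀ × DIC = 0.02363 × 3.58 = 0.0846 mmol/kg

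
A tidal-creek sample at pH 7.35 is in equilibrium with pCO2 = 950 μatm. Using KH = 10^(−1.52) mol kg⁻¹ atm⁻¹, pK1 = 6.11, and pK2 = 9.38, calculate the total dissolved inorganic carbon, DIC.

DIC = 0.532 mmol/kg

[CO2*] = KH · pCO2 = 10^(−1.52) × 950×10^-6 = 2.869×10^-5 mol/kg
α₀ = 1/(1 + K1/[H⁺] + K1K2/[H⁺]²) = 1/(1 + 10^+1.24 + 10^-0.79) = 0.05394
DIC = [CO2*]/α₀ = 2.869×10^-5 / 0.05394 = 0.532 mmol/kg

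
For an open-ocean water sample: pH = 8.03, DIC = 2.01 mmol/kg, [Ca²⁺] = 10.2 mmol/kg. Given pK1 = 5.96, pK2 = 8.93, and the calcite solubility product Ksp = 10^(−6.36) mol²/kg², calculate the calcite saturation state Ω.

Ω = 5.21

α₂ = 1 / (1 + [H⁺]/K2 + [H⁺]²/(K1K2)) = 1 / (1 + 10^+0.90 + 10^-1.17)
   = 1 / (1 + 7.9433 + 0.067608) = 1/9.0109 = 0.1110
[CO3²⁻] = α₂ × DIC = 0.1110 × 2.01 = 0.2231 mmol/kg
Ksp = 10^(−6.36) = 4.365×10^-7
Ω = [Ca²⁺][CO3²⁻]/Ksp = (10.2×10^-3)(2.231×10^-4) / 4.365×10^-7 = 5.21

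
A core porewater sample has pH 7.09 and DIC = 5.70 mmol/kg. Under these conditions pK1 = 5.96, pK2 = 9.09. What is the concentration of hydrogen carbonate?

α₁ = 1 / (1 + [H⁺]/K1 + K2/[H⁺]) = 1 / (1 + 10^-1.13 + 10^-2.00)
   = 1 / (1 + 0.074131 + 0.010000) = 1/1.0841 = 0.9224
[HCO3⁻] = α₁ × DIC = 0.9224 × 5.70 = 5.26 mmol/kg

[HCO3⁻] = 5.26 mmol/kg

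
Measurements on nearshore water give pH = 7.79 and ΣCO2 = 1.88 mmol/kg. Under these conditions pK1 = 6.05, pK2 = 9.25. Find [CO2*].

α₀ = 1 / (1 + K1/[H⁺] + K1K2/[H⁺]²) = 1 / (1 + 10^+1.74 + 10^+0.28)
   = 1 / (1 + 54.954 + 1.9055) = 1/57.860 = 0.01728
[CO2*] = α₀ × DIC = 0.01728 × 1.88 = 0.0325 mmol/kg

[CO2*] = 0.0325 mmol/kg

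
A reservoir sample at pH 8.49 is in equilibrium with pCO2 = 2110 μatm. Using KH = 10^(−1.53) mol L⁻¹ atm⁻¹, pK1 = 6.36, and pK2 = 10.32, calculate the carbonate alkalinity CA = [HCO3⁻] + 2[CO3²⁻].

[CO2*] = KH · pCO2 = 10^(−1.53) × 2110×10^-6 = 6.227×10^-5 mol/L
α₀ = 1/(1 + K1/[H⁺] + K1K2/[H⁺]²) = 1/(1 + 10^+2.13 + 10^+0.30) = 0.007252
DIC = [CO2*]/α₀ = 6.227×10^-5 / 0.007252 = 8.587 mmol/L
CA = (α₁ + 2α₂)·DIC = (0.9783 + 2×0.01447) × 8.587 = 8.65 mmol/L

CA = 8.65 mmol/L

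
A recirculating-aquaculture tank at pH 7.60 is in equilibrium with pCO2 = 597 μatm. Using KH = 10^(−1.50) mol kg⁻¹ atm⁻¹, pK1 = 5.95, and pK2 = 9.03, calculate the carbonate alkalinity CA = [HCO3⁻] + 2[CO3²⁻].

[CO2*] = KH · pCO2 = 10^(−1.50) × 597×10^-6 = 1.888×10^-5 mol/kg
α₀ = 1/(1 + K1/[H⁺] + K1K2/[H⁺]²) = 1/(1 + 10^+1.65 + 10^+0.22) = 0.02113
DIC = [CO2*]/α₀ = 1.888×10^-5 / 0.02113 = 0.8935 mmol/kg
CA = (α₁ + 2α₂)·DIC = (0.9438 + 2×0.03507) × 0.8935 = 0.906 mmol/kg

CA = 0.906 mmol/kg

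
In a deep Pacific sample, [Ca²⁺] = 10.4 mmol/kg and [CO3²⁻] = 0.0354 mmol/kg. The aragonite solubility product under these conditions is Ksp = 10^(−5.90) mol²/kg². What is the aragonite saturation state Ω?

Ω = 0.292

Ksp = 10^(−5.90) = 1.259×10^-6
Ω = [Ca²⁺][CO3²⁻]/Ksp = (10.4×10^-3)(0.0354×10^-3) / 1.259×10^-6 = 0.292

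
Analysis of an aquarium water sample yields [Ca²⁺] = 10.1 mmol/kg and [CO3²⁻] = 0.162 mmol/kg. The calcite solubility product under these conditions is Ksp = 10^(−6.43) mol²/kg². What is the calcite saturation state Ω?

Ksp = 10^(−6.43) = 3.715×10^-7
Ω = [Ca²⁺][CO3²⁻]/Ksp = (10.1×10^-3)(0.162×10^-3) / 3.715×10^-7 = 4.40

Ω = 4.40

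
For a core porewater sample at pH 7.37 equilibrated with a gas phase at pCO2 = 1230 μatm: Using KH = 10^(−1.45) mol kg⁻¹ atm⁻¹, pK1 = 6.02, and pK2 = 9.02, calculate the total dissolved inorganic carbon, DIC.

[CO2*] = KH · pCO2 = 10^(−1.45) × 1230×10^-6 = 4.364×10^-5 mol/kg
α₀ = 1/(1 + K1/[H⁺] + K1K2/[H⁺]²) = 1/(1 + 10^+1.35 + 10^-0.30) = 0.04186
DIC = [CO2*]/α₀ = 4.364×10^-5 / 0.04186 = 1.04 mmol/kg

DIC = 1.04 mmol/kg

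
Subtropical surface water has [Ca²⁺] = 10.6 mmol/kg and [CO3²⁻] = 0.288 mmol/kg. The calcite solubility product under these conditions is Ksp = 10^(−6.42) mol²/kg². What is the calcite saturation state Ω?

Ω = 8.03

Ksp = 10^(−6.42) = 3.802×10^-7
Ω = [Ca²⁺][CO3²⁻]/Ksp = (10.6×10^-3)(0.288×10^-3) / 3.802×10^-7 = 8.03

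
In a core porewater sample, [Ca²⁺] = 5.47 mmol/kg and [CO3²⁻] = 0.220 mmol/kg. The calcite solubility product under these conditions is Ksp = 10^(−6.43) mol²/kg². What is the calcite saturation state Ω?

Ksp = 10^(−6.43) = 3.715×10^-7
Ω = [Ca²⁺][CO3²⁻]/Ksp = (5.47×10^-3)(0.220×10^-3) / 3.715×10^-7 = 3.24

Ω = 3.24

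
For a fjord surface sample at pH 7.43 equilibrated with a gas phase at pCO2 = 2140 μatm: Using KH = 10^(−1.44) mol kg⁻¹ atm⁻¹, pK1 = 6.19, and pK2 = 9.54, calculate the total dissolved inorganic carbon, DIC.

[CO2*] = KH · pCO2 = 10^(−1.44) × 2140×10^-6 = 7.770×10^-5 mol/kg
α₀ = 1/(1 + K1/[H⁺] + K1K2/[H⁺]²) = 1/(1 + 10^+1.24 + 10^-0.87) = 0.05402
DIC = [CO2*]/α₀ = 7.770×10^-5 / 0.05402 = 1.44 mmol/kg

DIC = 1.44 mmol/kg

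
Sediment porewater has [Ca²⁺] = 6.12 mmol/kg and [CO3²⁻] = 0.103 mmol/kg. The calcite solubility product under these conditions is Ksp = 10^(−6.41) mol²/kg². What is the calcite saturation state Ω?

Ksp = 10^(−6.41) = 3.890×10^-7
Ω = [Ca²⁺][CO3²⁻]/Ksp = (6.12×10^-3)(0.103×10^-3) / 3.890×10^-7 = 1.62

Ω = 1.62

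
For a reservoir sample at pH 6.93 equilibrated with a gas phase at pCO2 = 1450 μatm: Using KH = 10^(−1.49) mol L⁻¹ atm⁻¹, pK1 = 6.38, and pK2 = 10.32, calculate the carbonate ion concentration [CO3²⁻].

[CO2*] = KH · pCO2 = 10^(−1.49) × 1450×10^-6 = 4.692×10^-5 mol/L
α₀ = 1/(1 + K1/[H⁺] + K1K2/[H⁺]²) = 1/(1 + 10^+0.55 + 10^-2.84) = 0.2198
DIC = [CO2*]/α₀ = 4.692×10^-5 / 0.2198 = 0.2135 mmol/L
[CO3²⁻] = α₂·DIC; α₂ = 0.0003177, so [CO3²⁻] = 0.0003177 × 0.2135 = 6.78×10^-5 mmol/L = 0.0678 μmol/L

[CO3²⁻] = 0.0678 μmol/L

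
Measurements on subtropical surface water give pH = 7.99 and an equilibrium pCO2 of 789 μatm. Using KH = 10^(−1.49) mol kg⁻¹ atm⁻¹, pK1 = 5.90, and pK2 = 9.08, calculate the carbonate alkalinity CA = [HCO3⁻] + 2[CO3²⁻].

[CO2*] = KH · pCO2 = 10^(−1.49) × 789×10^-6 = 2.553×10^-5 mol/kg
α₀ = 1/(1 + K1/[H⁺] + K1K2/[H⁺]²) = 1/(1 + 10^+2.09 + 10^+1.00) = 0.007461
DIC = [CO2*]/α₀ = 2.553×10^-5 / 0.007461 = 3.422 mmol/kg
CA = (α₁ + 2α₂)·DIC = (0.9179 + 2×0.07461) × 3.422 = 3.65 mmol/kg

CA = 3.65 mmol/kg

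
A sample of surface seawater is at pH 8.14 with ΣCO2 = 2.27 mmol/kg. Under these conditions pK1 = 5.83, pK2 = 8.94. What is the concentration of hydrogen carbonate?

α₁ = 1 / (1 + [H⁺]/K1 + K2/[H⁺]) = 1 / (1 + 10^-2.31 + 10^-0.80)
   = 1 / (1 + 0.0048978 + 0.15849) = 1/1.1634 = 0.8596
[HCO3⁻] = α₁ × DIC = 0.8596 × 2.27 = 1.95 mmol/kg

[HCO3⁻] = 1.95 mmol/kg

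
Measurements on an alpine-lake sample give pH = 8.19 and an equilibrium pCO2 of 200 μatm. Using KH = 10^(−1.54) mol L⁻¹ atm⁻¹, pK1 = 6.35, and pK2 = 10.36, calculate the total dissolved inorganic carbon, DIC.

DIC = 0.408 mmol/L

[CO2*] = KH · pCO2 = 10^(−1.54) × 200×10^-6 = 5.768×10^-6 mol/L
α₀ = 1/(1 + K1/[H⁺] + K1K2/[H⁺]²) = 1/(1 + 10^+1.84 + 10^-0.33) = 0.01415
DIC = [CO2*]/α₀ = 5.768×10^-6 / 0.01415 = 0.408 mmol/L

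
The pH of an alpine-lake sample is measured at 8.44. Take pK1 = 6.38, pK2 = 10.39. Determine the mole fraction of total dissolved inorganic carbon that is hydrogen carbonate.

α₁ = 0.980

α₁ = 1 / (1 + [H⁺]/K1 + K2/[H⁺]) = 1 / (1 + 10^-2.06 + 10^-1.95)
   = 1 / (1 + 0.0087096 + 0.011220) = 1/1.0199 = 0.9805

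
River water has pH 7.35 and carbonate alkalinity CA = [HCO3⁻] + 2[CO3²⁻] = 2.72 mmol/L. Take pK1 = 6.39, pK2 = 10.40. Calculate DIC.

CA = [HCO3⁻] + 2[CO3²⁻] = (α₁ + 2α₂)·DIC
At pH 7.35: [H⁺]/K1 = 10^-0.96 = 0.10965, K2/[H⁺] = 10^-3.05 = 0.00089125
α₁ = 1/(1 + 0.10965 + 0.00089125) = 1/1.1105 = 0.9005; α₂ = α₁·K2/[H⁺] = 0.0008025
α₁ + 2α₂ = 0.9021
DIC = CA / (α₁ + 2α₂) = 2.72 / 0.9021 = 3.02 mmol/L

DIC = 3.02 mmol/L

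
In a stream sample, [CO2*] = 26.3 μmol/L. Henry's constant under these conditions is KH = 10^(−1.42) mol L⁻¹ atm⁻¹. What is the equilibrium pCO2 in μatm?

KH = 10^(−1.42) = 3.802×10^-2 mol L⁻¹ atm⁻¹
pCO2 = [CO2*]/KH = 26.3×10^-6 / 3.802×10^-2 = 6.92×10^-4 atm = 692 μatm

pCO2 = 692 μatm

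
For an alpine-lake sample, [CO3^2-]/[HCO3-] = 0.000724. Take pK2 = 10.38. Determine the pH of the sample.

From K2 = [H⁺][CO3^2-]/[HCO3-]:  pH = pK2 + log₁₀([CO3^2-]/[HCO3-])
log₁₀(0.000724) = -3.140
pH = 10.38 + (-3.140) = 7.24

pH = 7.24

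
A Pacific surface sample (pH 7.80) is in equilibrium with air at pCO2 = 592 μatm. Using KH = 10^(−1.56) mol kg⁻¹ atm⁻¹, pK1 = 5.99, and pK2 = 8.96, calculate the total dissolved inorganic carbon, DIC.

DIC = 1.14 mmol/kg

[CO2*] = KH · pCO2 = 10^(−1.56) × 592×10^-6 = 1.631×10^-5 mol/kg
α₀ = 1/(1 + K1/[H⁺] + K1K2/[H⁺]²) = 1/(1 + 10^+1.81 + 10^+0.65) = 0.01428
DIC = [CO2*]/α₀ = 1.631×10^-5 / 0.01428 = 1.14 mmol/kg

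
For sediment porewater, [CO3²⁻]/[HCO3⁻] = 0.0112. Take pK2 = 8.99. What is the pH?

From K2 = [H⁺][CO3²⁻]/[HCO3⁻]:  pH = pK2 + log₁₀([CO3²⁻]/[HCO3⁻])
log₁₀(0.0112) = -1.951
pH = 8.99 + (-1.951) = 7.04

pH = 7.04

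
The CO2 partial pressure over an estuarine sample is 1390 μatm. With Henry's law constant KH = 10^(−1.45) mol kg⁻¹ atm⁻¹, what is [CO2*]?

KH = 10^(−1.45) = 3.548×10^-2 mol kg⁻¹ atm⁻¹
[CO2*] = KH · pCO2 = 3.548×10^-2 × 1390×10^-6 atm = 4.93×10^-5 mol/kg

[CO2*] = 49.3 μmol/kg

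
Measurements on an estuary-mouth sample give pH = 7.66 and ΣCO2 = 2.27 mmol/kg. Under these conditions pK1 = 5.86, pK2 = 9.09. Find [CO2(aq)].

[CO2*] = 0.0342 mmol/kg

α₀ = 1 / (1 + K1/[H⁺] + K1K2/[H⁺]²) = 1 / (1 + 10^+1.80 + 10^+0.37)
   = 1 / (1 + 63.096 + 2.3442) = 1/66.440 = 0.01505
[CO2*] = α₀ × DIC = 0.01505 × 2.27 = 0.0342 mmol/kg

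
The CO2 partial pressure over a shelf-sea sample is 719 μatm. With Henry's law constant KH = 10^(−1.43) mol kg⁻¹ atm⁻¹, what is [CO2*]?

KH = 10^(−1.43) = 3.715×10^-2 mol kg⁻¹ atm⁻¹
[CO2*] = KH · pCO2 = 3.715×10^-2 × 719×10^-6 atm = 2.67×10^-5 mol/kg

[CO2*] = 26.7 μmol/kg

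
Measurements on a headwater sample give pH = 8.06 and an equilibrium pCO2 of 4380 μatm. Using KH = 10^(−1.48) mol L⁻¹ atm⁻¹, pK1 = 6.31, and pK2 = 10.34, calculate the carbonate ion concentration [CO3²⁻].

[CO2*] = KH · pCO2 = 10^(−1.48) × 4380×10^-6 = 1.450×10^-4 mol/L
α₀ = 1/(1 + K1/[H⁺] + K1K2/[H⁺]²) = 1/(1 + 10^+1.75 + 10^-0.53) = 0.01738
DIC = [CO2*]/α₀ = 1.450×10^-4 / 0.01738 = 8.344 mmol/L
[CO3²⁻] = α₂·DIC; α₂ = 0.005130, so [CO3²⁻] = 0.005130 × 8.344 = 0.0428 mmol/L

[CO3²⁻] = 0.0428 mmol/L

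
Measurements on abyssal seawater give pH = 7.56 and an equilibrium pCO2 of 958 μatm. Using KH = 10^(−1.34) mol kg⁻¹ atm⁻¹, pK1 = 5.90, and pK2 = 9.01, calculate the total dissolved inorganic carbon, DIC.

[CO2*] = KH · pCO2 = 10^(−1.34) × 958×10^-6 = 4.379×10^-5 mol/kg
α₀ = 1/(1 + K1/[H⁺] + K1K2/[H⁺]²) = 1/(1 + 10^+1.66 + 10^+0.21) = 0.02069
DIC = [CO2*]/α₀ = 4.379×10^-5 / 0.02069 = 2.12 mmol/kg

DIC = 2.12 mmol/kg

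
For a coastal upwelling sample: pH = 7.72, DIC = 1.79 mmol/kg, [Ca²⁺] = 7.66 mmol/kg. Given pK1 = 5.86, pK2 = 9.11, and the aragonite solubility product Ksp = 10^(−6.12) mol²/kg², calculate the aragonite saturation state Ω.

α₂ = 1 / (1 + [H⁺]/K2 + [H⁺]²/(K1K2)) = 1 / (1 + 10^+1.39 + 10^-0.47)
   = 1 / (1 + 24.547 + 0.33884) = 1/25.886 = 0.03863
[CO3²⁻] = α₂ × DIC = 0.03863 × 1.79 = 0.06915 mmol/kg
Ksp = 10^(−6.12) = 7.586×10^-7
Ω = [Ca²⁺][CO3²⁻]/Ksp = (7.66×10^-3)(6.915×10^-5) / 7.586×10^-7 = 0.698

Ω = 0.698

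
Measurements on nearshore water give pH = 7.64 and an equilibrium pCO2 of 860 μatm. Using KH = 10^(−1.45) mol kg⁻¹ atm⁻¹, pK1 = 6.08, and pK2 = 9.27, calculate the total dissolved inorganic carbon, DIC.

[CO2*] = KH · pCO2 = 10^(−1.45) × 860×10^-6 = 3.051×10^-5 mol/kg
α₀ = 1/(1 + K1/[H⁺] + K1K2/[H⁺]²) = 1/(1 + 10^+1.56 + 10^-0.07) = 0.02621
DIC = [CO2*]/α₀ = 3.051×10^-5 / 0.02621 = 1.16 mmol/kg

DIC = 1.16 mmol/kg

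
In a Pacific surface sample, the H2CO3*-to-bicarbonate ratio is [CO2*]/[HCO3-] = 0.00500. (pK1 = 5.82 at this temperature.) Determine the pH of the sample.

pH = 8.12

From K1 = [H⁺][HCO3-]/[CO2*]:  pH = pK1 − log₁₀([CO2*]/[HCO3-])
log₁₀(0.00500) = -2.301
pH = 5.82 − (-2.301) = 8.12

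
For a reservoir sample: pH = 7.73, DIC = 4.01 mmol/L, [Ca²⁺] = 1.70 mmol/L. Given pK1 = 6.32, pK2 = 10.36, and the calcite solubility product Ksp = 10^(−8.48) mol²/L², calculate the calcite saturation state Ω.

Ω = 4.63

α₂ = 1 / (1 + [H⁺]/K2 + [H⁺]²/(K1K2)) = 1 / (1 + 10^+2.63 + 10^+1.22)
   = 1 / (1 + 426.58 + 16.596) = 1/444.18 = 0.002251
[CO3²⁻] = α₂ × DIC = 0.002251 × 4.01 = 0.009028 mmol/L = 9.028 μmol/L
Ksp = 10^(−8.48) = 3.311×10^-9
Ω = [Ca²⁺][CO3²⁻]/Ksp = (1.70×10^-3)(9.028×10^-6) / 3.311×10^-9 = 4.63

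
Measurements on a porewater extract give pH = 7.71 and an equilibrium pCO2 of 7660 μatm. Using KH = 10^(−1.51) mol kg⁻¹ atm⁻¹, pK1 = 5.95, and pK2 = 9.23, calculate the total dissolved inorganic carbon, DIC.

DIC = 14.3 mmol/kg

[CO2*] = KH · pCO2 = 10^(−1.51) × 7660×10^-6 = 2.367×10^-4 mol/kg
α₀ = 1/(1 + K1/[H⁺] + K1K2/[H⁺]²) = 1/(1 + 10^+1.76 + 10^+0.24) = 0.01659
DIC = [CO2*]/α₀ = 2.367×10^-4 / 0.01659 = 14.3 mmol/kg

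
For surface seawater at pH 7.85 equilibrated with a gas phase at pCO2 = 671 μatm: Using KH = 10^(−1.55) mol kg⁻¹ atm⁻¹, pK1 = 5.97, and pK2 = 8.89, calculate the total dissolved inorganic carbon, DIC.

DIC = 1.58 mmol/kg

[CO2*] = KH · pCO2 = 10^(−1.55) × 671×10^-6 = 1.891×10^-5 mol/kg
α₀ = 1/(1 + K1/[H⁺] + K1K2/[H⁺]²) = 1/(1 + 10^+1.88 + 10^+0.84) = 0.01194
DIC = [CO2*]/α₀ = 1.891×10^-5 / 0.01194 = 1.58 mmol/kg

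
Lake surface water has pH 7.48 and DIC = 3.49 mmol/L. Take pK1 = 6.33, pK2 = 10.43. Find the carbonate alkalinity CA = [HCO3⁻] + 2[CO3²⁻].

CA = [HCO3⁻] + 2[CO3²⁻] = (α₁ + 2α₂)·DIC
At pH 7.48: [H⁺]/K1 = 10^-1.15 = 0.070795, K2/[H⁺] = 10^-2.95 = 0.0011220
α₁ = 1/(1 + 0.070795 + 0.0011220) = 1/1.0719 = 0.9329; α₂ = α₁·K2/[H⁺] = 0.001047
α₁ + 2α₂ = 0.9350
CA = 0.9350 × 3.49 = 3.26 mmol/L

CA = 3.26 mmol/L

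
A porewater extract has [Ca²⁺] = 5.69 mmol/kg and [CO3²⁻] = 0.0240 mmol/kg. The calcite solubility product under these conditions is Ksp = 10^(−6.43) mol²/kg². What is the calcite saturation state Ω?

Ω = 0.368

Ksp = 10^(−6.43) = 3.715×10^-7
Ω = [Ca²⁺][CO3²⁻]/Ksp = (5.69×10^-3)(0.0240×10^-3) / 3.715×10^-7 = 0.368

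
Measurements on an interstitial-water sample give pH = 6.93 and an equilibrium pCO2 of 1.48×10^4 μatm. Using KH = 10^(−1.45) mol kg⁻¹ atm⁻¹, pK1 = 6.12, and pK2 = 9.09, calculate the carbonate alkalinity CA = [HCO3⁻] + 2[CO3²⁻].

[CO2*] = KH · pCO2 = 10^(−1.45) × 1.48×10^4×10^-6 = 5.251×10^-4 mol/kg
α₀ = 1/(1 + K1/[H⁺] + K1K2/[H⁺]²) = 1/(1 + 10^+0.81 + 10^-1.35) = 0.1333
DIC = [CO2*]/α₀ = 5.251×10^-4 / 0.1333 = 3.939 mmol/kg
CA = (α₁ + 2α₂)·DIC = (0.8607 + 2×0.005955) × 3.939 = 3.44 mmol/kg

CA = 3.44 mmol/kg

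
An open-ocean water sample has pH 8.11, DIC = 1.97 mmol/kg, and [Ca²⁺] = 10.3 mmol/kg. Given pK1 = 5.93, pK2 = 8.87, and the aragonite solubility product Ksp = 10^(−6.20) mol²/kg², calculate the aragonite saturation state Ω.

α₂ = 1 / (1 + [H⁺]/K2 + [H⁺]²/(K1K2)) = 1 / (1 + 10^+0.76 + 10^-1.42)
   = 1 / (1 + 5.7544 + 0.038019) = 1/6.7924 = 0.1472
[CO3²⁻] = α₂ × DIC = 0.1472 × 1.97 = 0.2900 mmol/kg
Ksp = 10^(−6.20) = 6.310×10^-7
Ω = [Ca²⁺][CO3²⁻]/Ksp = (10.3×10^-3)(2.900×10^-4) / 6.310×10^-7 = 4.73

Ω = 4.73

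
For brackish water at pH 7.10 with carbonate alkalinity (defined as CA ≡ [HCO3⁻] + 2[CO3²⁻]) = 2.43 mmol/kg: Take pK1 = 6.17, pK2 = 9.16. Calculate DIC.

DIC = 2.69 mmol/kg

CA = [HCO3⁻] + 2[CO3²⁻] = (α₁ + 2α₂)·DIC
At pH 7.10: [H⁺]/K1 = 10^-0.93 = 0.11749, K2/[H⁺] = 10^-2.06 = 0.0087096
α₁ = 1/(1 + 0.11749 + 0.0087096) = 1/1.1262 = 0.8879; α₂ = α₁·K2/[H⁺] = 0.007734
α₁ + 2α₂ = 0.9034
DIC = CA / (α₁ + 2α₂) = 2.43 / 0.9034 = 2.69 mmol/kg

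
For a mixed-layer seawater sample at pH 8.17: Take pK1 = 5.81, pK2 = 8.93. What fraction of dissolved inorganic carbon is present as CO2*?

α₀ = 0.00371

α₀ = 1 / (1 + K1/[H⁺] + K1K2/[H⁺]²) = 1 / (1 + 10^+2.36 + 10^+1.60)
   = 1 / (1 + 229.09 + 39.811) = 1/269.90 = 0.003705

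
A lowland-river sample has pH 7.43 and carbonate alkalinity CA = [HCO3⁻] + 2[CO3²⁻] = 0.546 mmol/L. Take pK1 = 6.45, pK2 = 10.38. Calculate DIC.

CA = [HCO3⁻] + 2[CO3²⁻] = (α₁ + 2α₂)·DIC
At pH 7.43: [H⁺]/K1 = 10^-0.98 = 0.10471, K2/[H⁺] = 10^-2.95 = 0.0011220
α₁ = 1/(1 + 0.10471 + 0.0011220) = 1/1.1058 = 0.9043; α₂ = α₁·K2/[H⁺] = 0.001015
α₁ + 2α₂ = 0.9063
DIC = CA / (α₁ + 2α₂) = 0.546 / 0.9063 = 0.602 mmol/L

DIC = 0.602 mmol/L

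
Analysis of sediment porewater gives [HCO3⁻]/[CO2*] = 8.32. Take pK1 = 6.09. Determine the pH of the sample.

From K1 = [H⁺][HCO3⁻]/[CO2*]:  pH = pK1 + log₁₀([HCO3⁻]/[CO2*])
log₁₀(8.32) = +0.920
pH = 6.09 + (+0.920) = 7.01

pH = 7.01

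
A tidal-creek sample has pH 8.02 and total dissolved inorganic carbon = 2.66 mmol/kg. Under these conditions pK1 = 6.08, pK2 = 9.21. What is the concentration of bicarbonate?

[HCO3⁻] = 2.47 mmol/kg

α₁ = 1 / (1 + [H⁺]/K1 + K2/[H⁺]) = 1 / (1 + 10^-1.94 + 10^-1.19)
   = 1 / (1 + 0.011482 + 0.064565) = 1/1.0760 = 0.9293
[HCO3⁻] = α₁ × DIC = 0.9293 × 2.66 = 2.47 mmol/kg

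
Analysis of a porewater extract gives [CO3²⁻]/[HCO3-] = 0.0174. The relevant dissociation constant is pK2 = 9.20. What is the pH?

pH = 7.44

From K2 = [H⁺][CO3²⁻]/[HCO3-]:  pH = pK2 + log₁₀([CO3²⁻]/[HCO3-])
log₁₀(0.0174) = -1.759
pH = 9.20 + (-1.759) = 7.44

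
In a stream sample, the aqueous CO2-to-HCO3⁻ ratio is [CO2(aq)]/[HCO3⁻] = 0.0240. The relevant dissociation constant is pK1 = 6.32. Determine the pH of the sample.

pH = 7.94

From K1 = [H⁺][HCO3⁻]/[CO2(aq)]:  pH = pK1 − log₁₀([CO2(aq)]/[HCO3⁻])
log₁₀(0.0240) = -1.620
pH = 6.32 − (-1.620) = 7.94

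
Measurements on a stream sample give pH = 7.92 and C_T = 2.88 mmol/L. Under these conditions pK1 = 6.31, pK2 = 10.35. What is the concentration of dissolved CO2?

[CO2*] = 0.0688 mmol/L

α₀ = 1 / (1 + K1/[H⁺] + K1K2/[H⁺]²) = 1 / (1 + 10^+1.61 + 10^-0.82)
   = 1 / (1 + 40.738 + 0.15136) = 1/41.889 = 0.02387
[CO2*] = α₀ × DIC = 0.02387 × 2.88 = 0.0688 mmol/L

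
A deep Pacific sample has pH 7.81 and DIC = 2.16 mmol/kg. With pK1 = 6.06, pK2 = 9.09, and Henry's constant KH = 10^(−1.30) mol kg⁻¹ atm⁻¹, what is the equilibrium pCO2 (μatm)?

α₀ = 1 / (1 + K1/[H⁺] + K1K2/[H⁺]²) = 1 / (1 + 10^+1.75 + 10^+0.47)
   = 1 / (1 + 56.234 + 2.9512) = 1/60.185 = 0.01662
[CO2*] = α₀ × DIC = 0.01662 × 2.16 = 0.03589 mmol/kg
pCO2 = [CO2*]/KH = 3.589×10^-5 / 5.012×10^-2 = 716 μatm

pCO2 = 716 μatm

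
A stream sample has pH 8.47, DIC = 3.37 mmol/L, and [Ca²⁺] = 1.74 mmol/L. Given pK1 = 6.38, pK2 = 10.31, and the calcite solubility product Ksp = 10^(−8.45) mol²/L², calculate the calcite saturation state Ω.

α₂ = 1 / (1 + [H⁺]/K2 + [H⁺]²/(K1K2)) = 1 / (1 + 10^+1.84 + 10^-0.25)
   = 1 / (1 + 69.183 + 0.56234) = 1/70.745 = 0.01414
[CO3²⁻] = α₂ × DIC = 0.01414 × 3.37 = 0.04764 mmol/L
Ksp = 10^(−8.45) = 3.548×10^-9
Ω = [Ca²⁺][CO3²⁻]/Ksp = (1.74×10^-3)(4.764×10^-5) / 3.548×10^-9 = 23.4

Ω = 23.4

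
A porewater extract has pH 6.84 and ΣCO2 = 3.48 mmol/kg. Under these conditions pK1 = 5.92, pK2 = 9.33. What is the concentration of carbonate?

α₂ = 1 / (1 + [H⁺]/K2 + [H⁺]²/(K1K2)) = 1 / (1 + 10^+2.49 + 10^+1.57)
   = 1 / (1 + 309.03 + 37.154) = 1/347.18 = 0.002880
[CO3²⁻] = α₂ × DIC = 0.002880 × 3.48 = 0.0100 mmol/kg = 10.0 μmol/kg

[CO3²⁻] = 10.0 μmol/kg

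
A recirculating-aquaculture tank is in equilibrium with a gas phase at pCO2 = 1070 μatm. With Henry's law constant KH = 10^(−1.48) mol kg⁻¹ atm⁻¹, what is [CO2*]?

[CO2*] = 35.4 μmol/kg

KH = 10^(−1.48) = 3.311×10^-2 mol kg⁻¹ atm⁻¹
[CO2*] = KH · pCO2 = 3.311×10^-2 × 1070×10^-6 atm = 3.54×10^-5 mol/kg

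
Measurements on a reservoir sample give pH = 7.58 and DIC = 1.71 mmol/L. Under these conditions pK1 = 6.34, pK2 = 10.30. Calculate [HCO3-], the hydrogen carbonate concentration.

α₁ = 1 / (1 + [H⁺]/K1 + K2/[H⁺]) = 1 / (1 + 10^-1.24 + 10^-2.72)
   = 1 / (1 + 0.057544 + 0.0019055) = 1/1.0594 = 0.9439
[HCO3⁻] = α₁ × DIC = 0.9439 × 1.71 = 1.61 mmol/L

[HCO3⁻] = 1.61 mmol/L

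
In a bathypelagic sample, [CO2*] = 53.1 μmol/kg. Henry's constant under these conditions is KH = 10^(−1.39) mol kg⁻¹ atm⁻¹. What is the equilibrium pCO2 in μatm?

pCO2 = 1300 μatm

KH = 10^(−1.39) = 4.074×10^-2 mol kg⁻¹ atm⁻¹
pCO2 = [CO2*]/KH = 53.1×10^-6 / 4.074×10^-2 = 1.30×10^-3 atm = 1300 μatm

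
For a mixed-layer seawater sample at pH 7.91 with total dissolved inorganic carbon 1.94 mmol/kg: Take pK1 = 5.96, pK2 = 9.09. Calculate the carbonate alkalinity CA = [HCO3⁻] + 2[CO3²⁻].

CA = [HCO3⁻] + 2[CO3²⁻] = (α₁ + 2α₂)·DIC
At pH 7.91: [H⁺]/K1 = 10^-1.95 = 0.011220, K2/[H⁺] = 10^-1.18 = 0.066069
α₁ = 1/(1 + 0.011220 + 0.066069) = 1/1.0773 = 0.9283; α₂ = α₁·K2/[H⁺] = 0.06133
α₁ + 2α₂ = 1.0509
CA = 1.0509 × 1.94 = 2.04 mmol/kg

CA = 2.04 mmol/kg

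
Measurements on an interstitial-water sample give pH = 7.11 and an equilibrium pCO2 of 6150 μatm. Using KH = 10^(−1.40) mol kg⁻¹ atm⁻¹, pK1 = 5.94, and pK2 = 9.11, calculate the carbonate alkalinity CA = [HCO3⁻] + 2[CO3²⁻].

CA = 3.69 mmol/kg

[CO2*] = KH · pCO2 = 10^(−1.40) × 6150×10^-6 = 2.448×10^-4 mol/kg
α₀ = 1/(1 + K1/[H⁺] + K1K2/[H⁺]²) = 1/(1 + 10^+1.17 + 10^-0.83) = 0.06274
DIC = [CO2*]/α₀ = 2.448×10^-4 / 0.06274 = 3.902 mmol/kg
CA = (α₁ + 2α₂)·DIC = (0.9280 + 2×0.009280) × 3.902 = 3.69 mmol/kg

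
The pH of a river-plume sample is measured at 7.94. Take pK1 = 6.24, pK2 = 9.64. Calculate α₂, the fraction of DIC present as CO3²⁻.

α₂ = 0.0192

α₂ = 1 / (1 + [H⁺]/K2 + [H⁺]²/(K1K2)) = 1 / (1 + 10^+1.70 + 10^+0.00)
   = 1 / (1 + 50.119 + 1.0000) = 1/52.119 = 0.01919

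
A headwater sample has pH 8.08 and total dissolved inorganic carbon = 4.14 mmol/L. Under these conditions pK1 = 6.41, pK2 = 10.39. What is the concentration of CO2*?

[CO2*] = 0.0862 mmol/L

α₀ = 1 / (1 + K1/[H⁺] + K1K2/[H⁺]²) = 1 / (1 + 10^+1.67 + 10^-0.64)
   = 1 / (1 + 46.774 + 0.22909) = 1/48.003 = 0.02083
[CO2*] = α₀ × DIC = 0.02083 × 4.14 = 0.0862 mmol/L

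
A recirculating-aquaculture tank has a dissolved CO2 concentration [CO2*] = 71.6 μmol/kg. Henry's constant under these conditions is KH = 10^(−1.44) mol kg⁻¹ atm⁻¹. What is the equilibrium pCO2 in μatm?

KH = 10^(−1.44) = 3.631×10^-2 mol kg⁻¹ atm⁻¹
pCO2 = [CO2*]/KH = 71.6×10^-6 / 3.631×10^-2 = 1.97×10^-3 atm = 1970 μatm

pCO2 = 1970 μatm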